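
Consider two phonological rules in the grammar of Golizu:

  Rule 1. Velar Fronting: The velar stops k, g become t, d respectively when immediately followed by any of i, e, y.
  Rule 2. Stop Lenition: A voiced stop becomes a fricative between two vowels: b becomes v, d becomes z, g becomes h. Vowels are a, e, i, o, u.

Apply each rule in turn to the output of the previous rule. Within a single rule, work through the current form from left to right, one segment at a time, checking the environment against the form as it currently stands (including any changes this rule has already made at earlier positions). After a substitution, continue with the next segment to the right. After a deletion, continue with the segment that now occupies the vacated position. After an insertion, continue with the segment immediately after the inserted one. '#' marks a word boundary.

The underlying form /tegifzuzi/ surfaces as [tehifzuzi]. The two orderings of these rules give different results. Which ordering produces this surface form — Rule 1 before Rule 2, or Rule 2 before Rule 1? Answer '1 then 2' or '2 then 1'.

Order 1 then 2:
  1 Velar Fronting: [tegifzuzi] → [tedifzuzi]
  2 Stop Lenition: [tedifzuzi] → [tezifzuzi]
  result: [tezifzuzi]
Order 2 then 1:
  2 Stop Lenition: [tegifzuzi] → [tehifzuzi]
  1 Velar Fronting: no change — [tehifzuzi]
  result: [tehifzuzi]

2 then 1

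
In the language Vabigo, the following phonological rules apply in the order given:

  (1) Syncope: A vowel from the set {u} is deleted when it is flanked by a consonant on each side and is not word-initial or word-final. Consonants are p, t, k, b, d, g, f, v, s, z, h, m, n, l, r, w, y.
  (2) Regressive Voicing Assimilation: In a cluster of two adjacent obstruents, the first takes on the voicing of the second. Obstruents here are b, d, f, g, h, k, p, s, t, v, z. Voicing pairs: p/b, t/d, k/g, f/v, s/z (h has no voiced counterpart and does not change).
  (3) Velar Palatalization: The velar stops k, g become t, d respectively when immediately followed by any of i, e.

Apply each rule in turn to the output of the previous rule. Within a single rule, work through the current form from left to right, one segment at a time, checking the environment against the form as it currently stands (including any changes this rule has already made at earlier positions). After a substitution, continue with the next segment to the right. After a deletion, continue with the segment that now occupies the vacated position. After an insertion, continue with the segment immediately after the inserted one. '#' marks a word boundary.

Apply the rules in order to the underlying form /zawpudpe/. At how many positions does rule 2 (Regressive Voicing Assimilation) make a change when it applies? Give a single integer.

(1) Syncope: [zawpudpe] → [zawpdpe]
(2) Regressive Voicing Assimilation: [zawpdpe] → [zawbtpe]
(3) Velar Palatalization: no change — [zawbtpe]
Rule 2 changed 2 position(s).

2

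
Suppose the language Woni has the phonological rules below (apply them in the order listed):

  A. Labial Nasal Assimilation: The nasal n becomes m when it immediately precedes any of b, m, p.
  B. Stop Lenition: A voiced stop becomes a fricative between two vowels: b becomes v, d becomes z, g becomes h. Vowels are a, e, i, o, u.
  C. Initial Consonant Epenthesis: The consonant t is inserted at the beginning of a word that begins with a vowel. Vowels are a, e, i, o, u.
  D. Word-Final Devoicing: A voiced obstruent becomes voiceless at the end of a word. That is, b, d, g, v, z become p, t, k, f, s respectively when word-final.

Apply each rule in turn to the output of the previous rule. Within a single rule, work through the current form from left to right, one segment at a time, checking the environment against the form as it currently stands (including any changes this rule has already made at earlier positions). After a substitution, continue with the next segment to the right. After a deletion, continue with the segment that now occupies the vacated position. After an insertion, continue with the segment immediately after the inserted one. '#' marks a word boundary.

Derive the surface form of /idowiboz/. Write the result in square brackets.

[tizowivos]

A Labial Nasal Assimilation: no change — [idowiboz]
B Stop Lenition: [idowiboz] → [izowivoz]
C Initial Consonant Epenthesis: [izowivoz] → [tizowivoz]
D Word-Final Devoicing: [tizowivoz] → [tizowivos]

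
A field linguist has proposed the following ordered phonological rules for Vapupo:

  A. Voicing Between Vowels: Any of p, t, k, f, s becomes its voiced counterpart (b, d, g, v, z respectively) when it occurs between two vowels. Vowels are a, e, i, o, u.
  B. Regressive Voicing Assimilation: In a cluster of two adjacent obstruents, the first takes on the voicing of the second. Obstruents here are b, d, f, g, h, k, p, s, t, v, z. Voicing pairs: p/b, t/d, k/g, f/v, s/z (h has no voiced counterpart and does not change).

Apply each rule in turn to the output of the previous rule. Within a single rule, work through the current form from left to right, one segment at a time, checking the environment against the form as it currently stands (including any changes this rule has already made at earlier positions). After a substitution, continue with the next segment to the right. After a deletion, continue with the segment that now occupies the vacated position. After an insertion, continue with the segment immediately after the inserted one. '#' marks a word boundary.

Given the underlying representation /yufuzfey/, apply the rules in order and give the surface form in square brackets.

[yuvusfey]

A Voicing Between Vowels: [yufuzfey] → [yuvuzfey]
B Regressive Voicing Assimilation: [yuvuzfey] → [yuvusfey]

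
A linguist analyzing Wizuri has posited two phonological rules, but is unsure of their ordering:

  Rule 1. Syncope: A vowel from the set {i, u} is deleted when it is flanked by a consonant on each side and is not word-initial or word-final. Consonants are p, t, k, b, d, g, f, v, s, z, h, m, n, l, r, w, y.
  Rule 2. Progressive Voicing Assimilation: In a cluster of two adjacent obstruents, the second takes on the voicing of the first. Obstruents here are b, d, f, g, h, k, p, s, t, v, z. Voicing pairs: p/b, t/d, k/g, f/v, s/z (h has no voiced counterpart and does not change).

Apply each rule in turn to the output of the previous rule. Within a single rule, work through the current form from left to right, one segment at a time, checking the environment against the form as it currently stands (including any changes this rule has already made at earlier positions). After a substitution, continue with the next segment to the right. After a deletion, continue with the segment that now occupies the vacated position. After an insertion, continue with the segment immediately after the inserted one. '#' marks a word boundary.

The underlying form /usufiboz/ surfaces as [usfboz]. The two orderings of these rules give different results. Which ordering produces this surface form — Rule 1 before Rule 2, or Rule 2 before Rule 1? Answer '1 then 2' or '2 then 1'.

Order 1 then 2:
  1 Syncope: [usufiboz] → [usfboz]
  2 Progressive Voicing Assimilation: [usfboz] → [usfpoz]
  result: [usfpoz]
Order 2 then 1:
  2 Progressive Voicing Assimilation: no change — [usufiboz]
  1 Syncope: [usufiboz] → [usfboz]
  result: [usfboz]

2 then 1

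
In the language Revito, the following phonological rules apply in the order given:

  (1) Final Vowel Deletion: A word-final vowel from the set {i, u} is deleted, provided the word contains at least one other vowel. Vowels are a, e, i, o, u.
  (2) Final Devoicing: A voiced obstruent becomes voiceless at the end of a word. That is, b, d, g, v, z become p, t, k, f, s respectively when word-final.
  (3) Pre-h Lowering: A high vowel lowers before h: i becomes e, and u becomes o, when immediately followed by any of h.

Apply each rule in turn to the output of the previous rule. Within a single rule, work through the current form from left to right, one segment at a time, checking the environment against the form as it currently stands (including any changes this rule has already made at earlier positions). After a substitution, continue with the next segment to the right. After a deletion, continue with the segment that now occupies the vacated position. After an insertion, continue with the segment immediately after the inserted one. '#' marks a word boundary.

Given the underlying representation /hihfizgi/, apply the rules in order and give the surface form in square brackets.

[hehfizk]

(1) Final Vowel Deletion: [hihfizgi] → [hihfizg]
(2) Final Devoicing: [hihfizg] → [hihfizk]
(3) Pre-h Lowering: [hihfizk] → [hehfizk]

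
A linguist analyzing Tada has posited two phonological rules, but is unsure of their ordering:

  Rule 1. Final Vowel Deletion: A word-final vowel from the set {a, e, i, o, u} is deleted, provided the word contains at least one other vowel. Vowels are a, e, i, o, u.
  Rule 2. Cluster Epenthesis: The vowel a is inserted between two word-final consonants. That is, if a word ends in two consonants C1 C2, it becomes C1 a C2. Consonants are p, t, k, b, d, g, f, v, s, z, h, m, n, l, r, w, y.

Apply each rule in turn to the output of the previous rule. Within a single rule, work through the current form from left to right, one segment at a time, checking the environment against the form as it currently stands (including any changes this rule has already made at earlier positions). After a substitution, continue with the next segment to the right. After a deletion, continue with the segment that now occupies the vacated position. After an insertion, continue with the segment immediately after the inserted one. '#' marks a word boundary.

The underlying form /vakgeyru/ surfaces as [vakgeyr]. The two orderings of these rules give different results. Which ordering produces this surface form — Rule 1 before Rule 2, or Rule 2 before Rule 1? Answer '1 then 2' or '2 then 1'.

2 then 1

Order 1 then 2:
  1 Final Vowel Deletion: [vakgeyru] → [vakgeyr]
  2 Cluster Epenthesis: [vakgeyr] → [vakgeyar]
  result: [vakgeyar]
Order 2 then 1:
  2 Cluster Epenthesis: no change — [vakgeyru]
  1 Final Vowel Deletion: [vakgeyru] → [vakgeyr]
  result: [vakgeyr]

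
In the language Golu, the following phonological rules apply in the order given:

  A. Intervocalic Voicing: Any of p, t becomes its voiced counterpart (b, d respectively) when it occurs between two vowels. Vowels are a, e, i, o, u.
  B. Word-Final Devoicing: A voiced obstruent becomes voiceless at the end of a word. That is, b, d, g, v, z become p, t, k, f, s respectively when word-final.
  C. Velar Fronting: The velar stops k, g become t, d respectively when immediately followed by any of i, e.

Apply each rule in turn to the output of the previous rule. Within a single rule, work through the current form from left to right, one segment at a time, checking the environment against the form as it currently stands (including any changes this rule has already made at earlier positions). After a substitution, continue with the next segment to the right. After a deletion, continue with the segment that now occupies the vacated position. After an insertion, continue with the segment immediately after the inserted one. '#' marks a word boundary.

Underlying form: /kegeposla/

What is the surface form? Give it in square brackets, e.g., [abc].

[tedebosla]

A Intervocalic Voicing: [kegeposla] → [kegebosla]
B Word-Final Devoicing: no change — [kegebosla]
C Velar Fronting: [kegebosla] → [tedebosla]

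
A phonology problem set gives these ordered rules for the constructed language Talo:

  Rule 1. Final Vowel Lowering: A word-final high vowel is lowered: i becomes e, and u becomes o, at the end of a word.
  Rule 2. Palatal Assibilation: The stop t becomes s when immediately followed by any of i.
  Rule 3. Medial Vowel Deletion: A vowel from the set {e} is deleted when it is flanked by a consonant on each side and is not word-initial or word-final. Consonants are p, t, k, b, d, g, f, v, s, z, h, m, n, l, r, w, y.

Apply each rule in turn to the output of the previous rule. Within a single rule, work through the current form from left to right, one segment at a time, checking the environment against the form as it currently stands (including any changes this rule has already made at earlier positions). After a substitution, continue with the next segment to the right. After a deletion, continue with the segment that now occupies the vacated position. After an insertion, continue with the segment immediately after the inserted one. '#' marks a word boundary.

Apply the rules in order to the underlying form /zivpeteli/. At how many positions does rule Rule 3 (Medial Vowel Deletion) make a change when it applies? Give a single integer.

2

Rule 1 Final Vowel Lowering: [zivpeteli] → [zivpetele]
Rule 2 Palatal Assibilation: no change — [zivpetele]
Rule 3 Medial Vowel Deletion: [zivpetele] → [zivptle]
Rule Rule 3 changed 2 position(s).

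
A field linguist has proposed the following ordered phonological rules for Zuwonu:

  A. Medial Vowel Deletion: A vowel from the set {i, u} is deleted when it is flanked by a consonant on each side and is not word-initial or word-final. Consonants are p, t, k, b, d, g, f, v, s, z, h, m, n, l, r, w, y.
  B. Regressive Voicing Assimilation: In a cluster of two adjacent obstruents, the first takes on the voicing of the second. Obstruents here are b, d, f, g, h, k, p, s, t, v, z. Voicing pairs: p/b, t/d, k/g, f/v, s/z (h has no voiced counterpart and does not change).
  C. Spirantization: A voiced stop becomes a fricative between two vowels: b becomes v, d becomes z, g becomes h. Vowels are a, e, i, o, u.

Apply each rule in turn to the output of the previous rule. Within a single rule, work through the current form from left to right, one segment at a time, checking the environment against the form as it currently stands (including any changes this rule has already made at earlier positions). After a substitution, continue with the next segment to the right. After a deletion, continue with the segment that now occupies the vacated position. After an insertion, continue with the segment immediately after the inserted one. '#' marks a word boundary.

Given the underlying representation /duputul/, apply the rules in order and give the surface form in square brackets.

[tptl]

A Medial Vowel Deletion: [duputul] → [dptl]
B Regressive Voicing Assimilation: [dptl] → [tptl]
C Spirantization: no change — [tptl]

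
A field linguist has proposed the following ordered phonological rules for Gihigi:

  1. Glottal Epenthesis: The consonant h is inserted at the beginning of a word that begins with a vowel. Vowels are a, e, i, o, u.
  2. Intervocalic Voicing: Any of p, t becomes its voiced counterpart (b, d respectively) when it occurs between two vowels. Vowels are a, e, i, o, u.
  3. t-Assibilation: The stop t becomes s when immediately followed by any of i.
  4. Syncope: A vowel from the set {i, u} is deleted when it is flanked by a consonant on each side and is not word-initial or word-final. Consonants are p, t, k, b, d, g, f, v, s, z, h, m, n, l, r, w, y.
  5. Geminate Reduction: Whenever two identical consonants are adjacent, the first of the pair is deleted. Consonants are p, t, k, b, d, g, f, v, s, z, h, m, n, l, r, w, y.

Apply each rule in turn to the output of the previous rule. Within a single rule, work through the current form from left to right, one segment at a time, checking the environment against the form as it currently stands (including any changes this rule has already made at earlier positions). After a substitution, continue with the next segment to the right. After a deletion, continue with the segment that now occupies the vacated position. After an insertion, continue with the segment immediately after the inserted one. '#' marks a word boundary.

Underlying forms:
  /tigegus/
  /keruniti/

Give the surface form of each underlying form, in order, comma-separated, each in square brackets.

[sgegs], [kerndi]

/tigegus/:
  1 Glottal Epenthesis: no change — [tigegus]
  2 Intervocalic Voicing: no change — [tigegus]
  3 t-Assibilation: [tigegus] → [sigegus]
  4 Syncope: [sigegus] → [sgegs]
  5 Geminate Reduction: no change — [sgegs]
/keruniti/:
  1 Glottal Epenthesis: no change — [keruniti]
  2 Intervocalic Voicing: [keruniti] → [kerunidi]
  3 t-Assibilation: no change — [kerunidi]
  4 Syncope: [kerunidi] → [kerndi]
  5 Geminate Reduction: no change — [kerndi]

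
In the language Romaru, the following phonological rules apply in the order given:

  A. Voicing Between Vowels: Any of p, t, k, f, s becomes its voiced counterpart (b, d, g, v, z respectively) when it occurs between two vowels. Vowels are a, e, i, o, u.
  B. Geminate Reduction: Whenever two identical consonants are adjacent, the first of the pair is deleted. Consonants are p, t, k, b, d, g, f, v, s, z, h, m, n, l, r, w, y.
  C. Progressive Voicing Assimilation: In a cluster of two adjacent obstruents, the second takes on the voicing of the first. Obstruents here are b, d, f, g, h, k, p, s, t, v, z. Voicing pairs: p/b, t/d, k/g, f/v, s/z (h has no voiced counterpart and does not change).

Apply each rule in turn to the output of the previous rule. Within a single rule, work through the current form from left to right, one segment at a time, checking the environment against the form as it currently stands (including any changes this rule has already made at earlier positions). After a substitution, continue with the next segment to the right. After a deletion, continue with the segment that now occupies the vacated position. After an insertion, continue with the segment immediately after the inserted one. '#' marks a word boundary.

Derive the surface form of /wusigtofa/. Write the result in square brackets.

A Voicing Between Vowels: [wusigtofa] → [wuzigtova]
B Geminate Reduction: no change — [wuzigtova]
C Progressive Voicing Assimilation: [wuzigtova] → [wuzigdova]

[wuzigdova]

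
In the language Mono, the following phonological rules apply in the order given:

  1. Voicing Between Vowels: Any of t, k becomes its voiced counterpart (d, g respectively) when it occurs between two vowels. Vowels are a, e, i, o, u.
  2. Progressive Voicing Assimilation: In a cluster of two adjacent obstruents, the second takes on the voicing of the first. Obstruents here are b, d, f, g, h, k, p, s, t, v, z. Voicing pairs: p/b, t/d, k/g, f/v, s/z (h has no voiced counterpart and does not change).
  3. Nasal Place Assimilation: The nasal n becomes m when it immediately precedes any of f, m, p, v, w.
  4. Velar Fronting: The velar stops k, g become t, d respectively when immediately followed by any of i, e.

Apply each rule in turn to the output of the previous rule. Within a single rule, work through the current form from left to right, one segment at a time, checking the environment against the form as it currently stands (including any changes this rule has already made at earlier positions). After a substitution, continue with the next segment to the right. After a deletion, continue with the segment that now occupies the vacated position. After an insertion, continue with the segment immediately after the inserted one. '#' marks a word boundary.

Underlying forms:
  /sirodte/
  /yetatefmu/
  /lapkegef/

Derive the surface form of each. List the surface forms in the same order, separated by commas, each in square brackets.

[sirodde], [yedadefmu], [laptedef]

/sirodte/:
  1 Voicing Between Vowels: no change — [sirodte]
  2 Progressive Voicing Assimilation: [sirodte] → [sirodde]
  3 Nasal Place Assimilation: no change — [sirodde]
  4 Velar Fronting: no change — [sirodde]
/yetatefmu/:
  1 Voicing Between Vowels: [yetatefmu] → [yedadefmu]
  2 Progressive Voicing Assimilation: no change — [yedadefmu]
  3 Nasal Place Assimilation: no change — [yedadefmu]
  4 Velar Fronting: no change — [yedadefmu]
/lapkegef/:
  1 Voicing Between Vowels: no change — [lapkegef]
  2 Progressive Voicing Assimilation: no change — [lapkegef]
  3 Nasal Place Assimilation: no change — [lapkegef]
  4 Velar Fronting: [lapkegef] → [laptedef]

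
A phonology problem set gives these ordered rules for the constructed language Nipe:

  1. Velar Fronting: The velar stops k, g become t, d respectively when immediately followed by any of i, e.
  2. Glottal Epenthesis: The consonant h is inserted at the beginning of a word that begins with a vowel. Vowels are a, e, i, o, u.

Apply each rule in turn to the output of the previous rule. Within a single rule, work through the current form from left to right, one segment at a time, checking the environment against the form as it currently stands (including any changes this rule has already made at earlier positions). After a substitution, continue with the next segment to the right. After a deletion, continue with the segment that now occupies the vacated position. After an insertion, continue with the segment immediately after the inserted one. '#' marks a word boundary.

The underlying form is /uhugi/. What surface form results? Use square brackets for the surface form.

[huhudi]

1 Velar Fronting: [uhugi] → [uhudi]
2 Glottal Epenthesis: [uhudi] → [huhudi]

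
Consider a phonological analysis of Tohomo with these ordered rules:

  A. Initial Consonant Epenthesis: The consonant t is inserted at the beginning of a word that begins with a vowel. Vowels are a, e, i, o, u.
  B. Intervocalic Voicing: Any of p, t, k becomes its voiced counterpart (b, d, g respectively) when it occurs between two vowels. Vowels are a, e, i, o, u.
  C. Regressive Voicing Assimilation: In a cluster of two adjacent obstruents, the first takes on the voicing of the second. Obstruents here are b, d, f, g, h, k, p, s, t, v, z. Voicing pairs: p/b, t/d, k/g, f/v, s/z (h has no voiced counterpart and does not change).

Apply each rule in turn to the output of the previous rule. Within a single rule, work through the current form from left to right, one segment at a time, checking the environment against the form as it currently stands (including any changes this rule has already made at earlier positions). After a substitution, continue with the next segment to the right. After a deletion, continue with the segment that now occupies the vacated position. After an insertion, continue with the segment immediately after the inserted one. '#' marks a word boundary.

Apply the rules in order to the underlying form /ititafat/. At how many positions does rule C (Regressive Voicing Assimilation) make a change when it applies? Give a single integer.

0

A Initial Consonant Epenthesis: [ititafat] → [tititafat]
B Intervocalic Voicing: [tititafat] → [tididafat]
C Regressive Voicing Assimilation: no change — [tididafat]
Rule C changed 0 position(s).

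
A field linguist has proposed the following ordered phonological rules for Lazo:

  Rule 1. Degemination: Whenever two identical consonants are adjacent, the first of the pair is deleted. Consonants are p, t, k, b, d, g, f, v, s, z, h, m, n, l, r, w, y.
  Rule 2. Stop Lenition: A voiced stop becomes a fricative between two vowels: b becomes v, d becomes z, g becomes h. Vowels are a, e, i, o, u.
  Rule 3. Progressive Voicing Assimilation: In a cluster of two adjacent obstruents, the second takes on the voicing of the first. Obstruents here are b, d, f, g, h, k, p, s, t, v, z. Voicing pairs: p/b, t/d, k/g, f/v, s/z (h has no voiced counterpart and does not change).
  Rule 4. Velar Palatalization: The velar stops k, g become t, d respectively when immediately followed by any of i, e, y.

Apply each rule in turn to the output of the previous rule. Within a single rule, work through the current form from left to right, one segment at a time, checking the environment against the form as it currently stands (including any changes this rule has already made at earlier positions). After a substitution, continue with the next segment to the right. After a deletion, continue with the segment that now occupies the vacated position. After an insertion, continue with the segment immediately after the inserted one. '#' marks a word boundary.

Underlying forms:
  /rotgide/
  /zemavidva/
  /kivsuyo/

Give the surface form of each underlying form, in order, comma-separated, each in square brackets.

/rotgide/:
  Rule 1 Degemination: no change — [rotgide]
  Rule 2 Stop Lenition: [rotgide] → [rotgize]
  Rule 3 Progressive Voicing Assimilation: [rotgize] → [rotkize]
  Rule 4 Velar Palatalization: [rotkize] → [rottize]
/zemavidva/:
  Rule 1 Degemination: no change — [zemavidva]
  Rule 2 Stop Lenition: no change — [zemavidva]
  Rule 3 Progressive Voicing Assimilation: no change — [zemavidva]
  Rule 4 Velar Palatalization: no change — [zemavidva]
/kivsuyo/:
  Rule 1 Degemination: no change — [kivsuyo]
  Rule 2 Stop Lenition: no change — [kivsuyo]
  Rule 3 Progressive Voicing Assimilation: [kivsuyo] → [kivzuyo]
  Rule 4 Velar Palatalization: [kivzuyo] → [tivzuyo]

[rottize], [zemavidva], [tivzuyo]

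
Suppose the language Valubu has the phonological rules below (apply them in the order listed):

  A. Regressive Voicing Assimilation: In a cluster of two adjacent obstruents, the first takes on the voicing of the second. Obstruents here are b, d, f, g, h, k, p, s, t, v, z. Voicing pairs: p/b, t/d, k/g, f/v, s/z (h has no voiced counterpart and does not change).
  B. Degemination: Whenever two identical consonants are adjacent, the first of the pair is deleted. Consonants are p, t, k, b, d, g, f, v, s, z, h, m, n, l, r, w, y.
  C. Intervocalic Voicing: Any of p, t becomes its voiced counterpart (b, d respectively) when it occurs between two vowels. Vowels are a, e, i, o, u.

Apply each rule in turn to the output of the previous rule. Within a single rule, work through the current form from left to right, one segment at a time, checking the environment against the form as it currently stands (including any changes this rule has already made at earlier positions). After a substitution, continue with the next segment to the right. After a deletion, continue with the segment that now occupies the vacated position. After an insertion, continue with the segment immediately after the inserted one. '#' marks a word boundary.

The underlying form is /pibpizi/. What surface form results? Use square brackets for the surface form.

[pibizi]

A Regressive Voicing Assimilation: [pibpizi] → [pippizi]
B Degemination: [pippizi] → [pipizi]
C Intervocalic Voicing: [pipizi] → [pibizi]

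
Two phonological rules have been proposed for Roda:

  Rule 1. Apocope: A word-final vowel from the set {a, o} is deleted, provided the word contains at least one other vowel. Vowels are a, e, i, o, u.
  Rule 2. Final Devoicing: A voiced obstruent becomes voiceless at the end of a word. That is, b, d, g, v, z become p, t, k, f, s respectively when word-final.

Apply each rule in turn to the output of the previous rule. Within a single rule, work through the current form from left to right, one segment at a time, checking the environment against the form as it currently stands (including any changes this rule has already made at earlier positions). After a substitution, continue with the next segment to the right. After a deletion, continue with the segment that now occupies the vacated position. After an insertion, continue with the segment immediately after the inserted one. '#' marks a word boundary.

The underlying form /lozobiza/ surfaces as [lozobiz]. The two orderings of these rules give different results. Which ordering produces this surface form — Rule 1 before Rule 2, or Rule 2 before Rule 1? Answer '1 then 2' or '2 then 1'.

2 then 1

Order 1 then 2:
  1 Apocope: [lozobiza] → [lozobiz]
  2 Final Devoicing: [lozobiz] → [lozobis]
  result: [lozobis]
Order 2 then 1:
  2 Final Devoicing: no change — [lozobiza]
  1 Apocope: [lozobiza] → [lozobiz]
  result: [lozobiz]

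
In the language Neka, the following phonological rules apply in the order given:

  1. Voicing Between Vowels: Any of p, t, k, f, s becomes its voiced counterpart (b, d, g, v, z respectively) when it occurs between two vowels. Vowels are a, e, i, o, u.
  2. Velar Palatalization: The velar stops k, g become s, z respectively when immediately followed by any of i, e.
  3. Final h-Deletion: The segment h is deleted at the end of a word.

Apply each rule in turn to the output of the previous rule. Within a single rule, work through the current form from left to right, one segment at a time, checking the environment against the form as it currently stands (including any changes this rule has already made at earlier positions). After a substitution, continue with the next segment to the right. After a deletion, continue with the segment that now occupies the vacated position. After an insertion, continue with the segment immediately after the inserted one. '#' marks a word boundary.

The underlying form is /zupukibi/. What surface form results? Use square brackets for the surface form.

[zubuzibi]

1 Voicing Between Vowels: [zupukibi] → [zubugibi]
2 Velar Palatalization: [zubugibi] → [zubuzibi]
3 Final h-Deletion: no change — [zubuzibi]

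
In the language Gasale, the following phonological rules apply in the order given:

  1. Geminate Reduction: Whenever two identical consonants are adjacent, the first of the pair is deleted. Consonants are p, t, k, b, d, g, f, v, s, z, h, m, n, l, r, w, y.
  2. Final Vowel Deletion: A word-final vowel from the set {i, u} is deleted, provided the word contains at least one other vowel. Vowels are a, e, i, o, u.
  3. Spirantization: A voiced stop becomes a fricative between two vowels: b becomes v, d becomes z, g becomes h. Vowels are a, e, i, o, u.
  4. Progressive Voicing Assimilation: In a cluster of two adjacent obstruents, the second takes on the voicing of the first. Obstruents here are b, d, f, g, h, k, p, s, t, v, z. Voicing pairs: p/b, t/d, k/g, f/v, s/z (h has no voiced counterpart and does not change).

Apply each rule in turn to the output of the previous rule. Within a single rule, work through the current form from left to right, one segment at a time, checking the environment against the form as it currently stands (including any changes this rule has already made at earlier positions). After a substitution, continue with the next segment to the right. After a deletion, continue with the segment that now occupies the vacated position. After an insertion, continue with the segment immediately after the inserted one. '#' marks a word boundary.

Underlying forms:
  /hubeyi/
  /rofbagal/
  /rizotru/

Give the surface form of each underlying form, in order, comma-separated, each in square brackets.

/hubeyi/:
  1 Geminate Reduction: no change — [hubeyi]
  2 Final Vowel Deletion: [hubeyi] → [hubey]
  3 Spirantization: [hubey] → [huvey]
  4 Progressive Voicing Assimilation: no change — [huvey]
/rofbagal/:
  1 Geminate Reduction: no change — [rofbagal]
  2 Final Vowel Deletion: no change — [rofbagal]
  3 Spirantization: [rofbagal] → [rofbahal]
  4 Progressive Voicing Assimilation: [rofbahal] → [rofpahal]
/rizotru/:
  1 Geminate Reduction: no change — [rizotru]
  2 Final Vowel Deletion: [rizotru] → [rizotr]
  3 Spirantization: no change — [rizotr]
  4 Progressive Voicing Assimilation: no change — [rizotr]

[huvey], [rofpahal], [rizotr]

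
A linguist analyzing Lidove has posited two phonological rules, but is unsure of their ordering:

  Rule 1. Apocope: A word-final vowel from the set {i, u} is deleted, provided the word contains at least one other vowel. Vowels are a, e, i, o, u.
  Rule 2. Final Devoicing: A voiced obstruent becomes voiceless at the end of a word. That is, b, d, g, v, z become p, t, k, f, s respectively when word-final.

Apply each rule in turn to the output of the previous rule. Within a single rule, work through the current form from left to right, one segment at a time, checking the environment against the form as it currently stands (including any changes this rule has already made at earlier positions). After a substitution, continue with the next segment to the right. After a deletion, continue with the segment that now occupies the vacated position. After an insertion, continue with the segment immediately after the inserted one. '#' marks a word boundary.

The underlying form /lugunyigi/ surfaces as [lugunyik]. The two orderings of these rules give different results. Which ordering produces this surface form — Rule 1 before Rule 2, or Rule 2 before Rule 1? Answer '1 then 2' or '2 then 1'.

1 then 2

Order 1 then 2:
  1 Apocope: [lugunyigi] → [lugunyig]
  2 Final Devoicing: [lugunyig] → [lugunyik]
  result: [lugunyik]
Order 2 then 1:
  2 Final Devoicing: no change — [lugunyigi]
  1 Apocope: [lugunyigi] → [lugunyig]
  result: [lugunyig]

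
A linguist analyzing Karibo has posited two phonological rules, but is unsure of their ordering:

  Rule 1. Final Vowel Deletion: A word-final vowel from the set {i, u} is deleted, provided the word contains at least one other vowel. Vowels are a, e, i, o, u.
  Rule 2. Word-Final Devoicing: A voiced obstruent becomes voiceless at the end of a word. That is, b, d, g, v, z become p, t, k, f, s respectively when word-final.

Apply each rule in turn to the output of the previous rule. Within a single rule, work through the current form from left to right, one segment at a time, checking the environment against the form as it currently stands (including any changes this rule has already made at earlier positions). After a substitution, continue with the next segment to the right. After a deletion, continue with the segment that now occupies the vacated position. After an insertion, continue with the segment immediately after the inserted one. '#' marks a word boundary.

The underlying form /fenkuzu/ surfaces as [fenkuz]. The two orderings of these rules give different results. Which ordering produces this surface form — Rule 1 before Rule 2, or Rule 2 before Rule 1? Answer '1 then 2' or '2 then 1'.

Order 1 then 2:
  1 Final Vowel Deletion: [fenkuzu] → [fenkuz]
  2 Word-Final Devoicing: [fenkuz] → [fenkus]
  result: [fenkus]
Order 2 then 1:
  2 Word-Final Devoicing: no change — [fenkuzu]
  1 Final Vowel Deletion: [fenkuzu] → [fenkuz]
  result: [fenkuz]

2 then 1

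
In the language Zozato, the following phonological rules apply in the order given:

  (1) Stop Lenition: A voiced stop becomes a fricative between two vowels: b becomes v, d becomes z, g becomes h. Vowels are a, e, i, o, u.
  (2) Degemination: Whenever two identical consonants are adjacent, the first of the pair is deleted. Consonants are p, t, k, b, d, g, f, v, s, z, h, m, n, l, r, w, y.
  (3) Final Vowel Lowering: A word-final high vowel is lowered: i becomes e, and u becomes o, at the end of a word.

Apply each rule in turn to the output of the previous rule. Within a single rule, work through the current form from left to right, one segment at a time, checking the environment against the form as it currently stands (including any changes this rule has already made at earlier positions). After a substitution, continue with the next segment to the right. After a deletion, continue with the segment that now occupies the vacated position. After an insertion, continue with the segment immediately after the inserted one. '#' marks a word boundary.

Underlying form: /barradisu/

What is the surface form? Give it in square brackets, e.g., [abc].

[baraziso]

(1) Stop Lenition: [barradisu] → [barrazisu]
(2) Degemination: [barrazisu] → [barazisu]
(3) Final Vowel Lowering: [barazisu] → [baraziso]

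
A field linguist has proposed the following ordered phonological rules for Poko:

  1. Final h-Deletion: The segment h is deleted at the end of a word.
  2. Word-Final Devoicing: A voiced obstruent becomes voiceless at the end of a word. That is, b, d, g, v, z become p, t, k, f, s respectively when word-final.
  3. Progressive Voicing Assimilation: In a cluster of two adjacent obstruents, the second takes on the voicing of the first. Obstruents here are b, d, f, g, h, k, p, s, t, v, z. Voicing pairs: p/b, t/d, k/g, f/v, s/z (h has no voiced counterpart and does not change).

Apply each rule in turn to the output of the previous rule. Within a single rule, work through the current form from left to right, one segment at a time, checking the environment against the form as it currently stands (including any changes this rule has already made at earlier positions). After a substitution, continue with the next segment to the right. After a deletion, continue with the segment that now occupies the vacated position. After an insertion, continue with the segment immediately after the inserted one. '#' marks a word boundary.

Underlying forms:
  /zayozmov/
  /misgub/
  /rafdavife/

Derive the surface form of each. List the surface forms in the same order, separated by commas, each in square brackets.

/zayozmov/:
  1 Final h-Deletion: no change — [zayozmov]
  2 Word-Final Devoicing: [zayozmov] → [zayozmof]
  3 Progressive Voicing Assimilation: no change — [zayozmof]
/misgub/:
  1 Final h-Deletion: no change — [misgub]
  2 Word-Final Devoicing: [misgub] → [misgup]
  3 Progressive Voicing Assimilation: [misgup] → [miskup]
/rafdavife/:
  1 Final h-Deletion: no change — [rafdavife]
  2 Word-Final Devoicing: no change — [rafdavife]
  3 Progressive Voicing Assimilation: [rafdavife] → [raftavife]

[zayozmof], [miskup], [raftavife]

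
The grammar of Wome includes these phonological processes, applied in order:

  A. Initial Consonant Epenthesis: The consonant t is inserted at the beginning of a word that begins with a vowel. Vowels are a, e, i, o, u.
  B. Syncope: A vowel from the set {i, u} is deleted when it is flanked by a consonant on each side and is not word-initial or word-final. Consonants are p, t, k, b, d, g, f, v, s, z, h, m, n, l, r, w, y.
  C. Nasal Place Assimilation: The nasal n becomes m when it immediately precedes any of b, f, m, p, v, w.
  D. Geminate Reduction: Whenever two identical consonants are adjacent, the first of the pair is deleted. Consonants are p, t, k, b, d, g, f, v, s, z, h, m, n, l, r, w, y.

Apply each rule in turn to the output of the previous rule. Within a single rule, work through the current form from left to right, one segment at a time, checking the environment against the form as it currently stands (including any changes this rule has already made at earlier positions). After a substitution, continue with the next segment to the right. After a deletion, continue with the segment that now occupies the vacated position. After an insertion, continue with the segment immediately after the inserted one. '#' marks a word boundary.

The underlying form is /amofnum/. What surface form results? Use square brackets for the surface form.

A Initial Consonant Epenthesis: [amofnum] → [tamofnum]
B Syncope: [tamofnum] → [tamofnm]
C Nasal Place Assimilation: [tamofnm] → [tamofmm]
D Geminate Reduction: [tamofmm] → [tamofm]

[tamofm]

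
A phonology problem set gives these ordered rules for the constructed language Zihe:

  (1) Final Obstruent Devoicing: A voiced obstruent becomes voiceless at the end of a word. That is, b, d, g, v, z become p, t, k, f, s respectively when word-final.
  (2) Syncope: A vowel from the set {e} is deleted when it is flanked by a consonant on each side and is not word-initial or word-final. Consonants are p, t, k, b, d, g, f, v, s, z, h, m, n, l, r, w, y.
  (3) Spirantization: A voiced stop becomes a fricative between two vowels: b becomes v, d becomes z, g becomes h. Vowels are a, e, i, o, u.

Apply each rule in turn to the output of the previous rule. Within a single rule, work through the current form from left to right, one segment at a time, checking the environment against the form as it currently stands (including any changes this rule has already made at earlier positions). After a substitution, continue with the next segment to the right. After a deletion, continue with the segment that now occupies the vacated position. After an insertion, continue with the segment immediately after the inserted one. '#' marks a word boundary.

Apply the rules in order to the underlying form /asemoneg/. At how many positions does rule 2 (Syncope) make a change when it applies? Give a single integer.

(1) Final Obstruent Devoicing: [asemoneg] → [asemonek]
(2) Syncope: [asemonek] → [asmonk]
(3) Spirantization: no change — [asmonk]
Rule 2 changed 2 position(s).

2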